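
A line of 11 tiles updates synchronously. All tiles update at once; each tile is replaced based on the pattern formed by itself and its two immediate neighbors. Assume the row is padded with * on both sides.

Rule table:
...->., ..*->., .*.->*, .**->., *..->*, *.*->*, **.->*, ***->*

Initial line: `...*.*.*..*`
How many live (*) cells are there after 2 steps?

8

*..******..
**..******.
count of *: 8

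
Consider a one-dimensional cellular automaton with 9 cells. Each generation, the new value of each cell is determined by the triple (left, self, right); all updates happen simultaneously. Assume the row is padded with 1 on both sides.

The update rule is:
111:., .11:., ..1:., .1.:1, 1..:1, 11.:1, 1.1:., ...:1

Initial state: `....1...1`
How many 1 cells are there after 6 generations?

111.111..
..1...11.
1.111..1.
1...11.1.
111..1.1.
..11.1.1.
count of 1: 4

4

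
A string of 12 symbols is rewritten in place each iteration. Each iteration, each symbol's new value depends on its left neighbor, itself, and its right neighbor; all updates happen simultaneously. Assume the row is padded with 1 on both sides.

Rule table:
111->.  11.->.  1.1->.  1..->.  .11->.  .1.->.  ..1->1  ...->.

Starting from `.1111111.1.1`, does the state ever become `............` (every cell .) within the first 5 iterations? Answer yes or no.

yes

iteration 1: ............
all cells are . at iteration 1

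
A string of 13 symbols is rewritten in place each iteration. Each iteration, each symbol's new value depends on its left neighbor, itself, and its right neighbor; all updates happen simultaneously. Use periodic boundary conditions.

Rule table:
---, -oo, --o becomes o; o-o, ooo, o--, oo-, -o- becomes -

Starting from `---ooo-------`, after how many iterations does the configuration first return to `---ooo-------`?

iteration 1: oooo---oooooo
iteration 2: -----ooo-----
iteration 3: oooooo---oooo
iteration 4: -------ooo---
iteration 5: oooooooo---oo
iteration 6: ---------ooo-
iteration 7: oooooooooo---
iteration 8: o----------oo
iteration 9: --oooooooooo-
iteration 10: ooo----------
iteration 11: o---ooooooooo
iteration 12: --ooo--------
iteration 13: ooo---ooooooo
iteration 14: ----ooo------
iteration 15: ooooo---ooooo
iteration 16: ------ooo----
iteration 17: ooooooo---ooo
iteration 18: --------ooo--
iteration 19: ooooooooo---o
iteration 20: ----------ooo
iteration 21: -oooooooooo--
iteration 22: oo----------o
iteration 23: ---oooooooooo
iteration 24: -ooo---------
iteration 25: oo---oooooooo
iteration 26: ---ooo-------

26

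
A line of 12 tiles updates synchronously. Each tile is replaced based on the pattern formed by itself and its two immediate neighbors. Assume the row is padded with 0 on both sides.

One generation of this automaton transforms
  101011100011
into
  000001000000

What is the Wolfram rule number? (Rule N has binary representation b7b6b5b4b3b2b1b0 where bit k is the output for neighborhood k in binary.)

128

position 5: 111 → 1  (bit 7 = 1)
position 6: 110 → 0  (bit 6 = 0)
position 1: 101 → 0  (bit 5 = 0)
position 7: 100 → 0  (bit 4 = 0)
position 4: 011 → 0  (bit 3 = 0)
position 0: 010 → 0  (bit 2 = 0)
position 9: 001 → 0  (bit 1 = 0)
position 8: 000 → 0  (bit 0 = 0)
bits b7..b0 = 10000000 = 128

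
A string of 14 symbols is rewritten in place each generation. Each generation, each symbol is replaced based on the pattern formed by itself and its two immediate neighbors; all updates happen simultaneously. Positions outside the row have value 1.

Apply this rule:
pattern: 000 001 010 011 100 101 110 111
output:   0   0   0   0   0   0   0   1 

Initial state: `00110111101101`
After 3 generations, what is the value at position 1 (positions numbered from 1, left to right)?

0

00000011000000
00000000000000
00000000000000
position 1 holds 0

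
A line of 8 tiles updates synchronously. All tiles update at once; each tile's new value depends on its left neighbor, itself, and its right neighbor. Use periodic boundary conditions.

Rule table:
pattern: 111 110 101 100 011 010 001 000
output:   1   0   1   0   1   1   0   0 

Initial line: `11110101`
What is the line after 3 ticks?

11101111
11011111
10111111

10111111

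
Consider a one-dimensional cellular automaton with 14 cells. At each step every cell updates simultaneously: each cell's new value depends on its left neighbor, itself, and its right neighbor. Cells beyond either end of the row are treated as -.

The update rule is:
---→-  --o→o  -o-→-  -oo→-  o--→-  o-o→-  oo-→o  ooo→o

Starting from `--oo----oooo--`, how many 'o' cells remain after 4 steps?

2

-o-o---o-ooo--
o-----o---oo--
-----o---o-o--
----o---o-----
count of o: 2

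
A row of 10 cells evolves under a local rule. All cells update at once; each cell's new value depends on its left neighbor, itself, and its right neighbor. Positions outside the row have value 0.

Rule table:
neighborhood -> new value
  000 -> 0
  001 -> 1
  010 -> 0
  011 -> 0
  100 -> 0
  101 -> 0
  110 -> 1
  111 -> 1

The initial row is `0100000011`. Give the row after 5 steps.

0001000000

1000000101
0000001000
0000010000
0000100000
0001000000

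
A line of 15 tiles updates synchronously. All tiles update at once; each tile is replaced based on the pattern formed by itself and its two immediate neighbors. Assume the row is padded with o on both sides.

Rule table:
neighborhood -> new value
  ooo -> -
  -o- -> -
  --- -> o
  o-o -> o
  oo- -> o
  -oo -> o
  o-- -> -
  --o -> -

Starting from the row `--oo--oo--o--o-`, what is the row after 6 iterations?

--oo-ooooooooo-

iteration 1: --oo--oo------o
iteration 2: --oo--oo-oooo-o
iteration 3: --oo--oooo--ooo
iteration 4: --oo--o--o--o--
iteration 5: --oo-----------
iteration 6: --oo-ooooooooo-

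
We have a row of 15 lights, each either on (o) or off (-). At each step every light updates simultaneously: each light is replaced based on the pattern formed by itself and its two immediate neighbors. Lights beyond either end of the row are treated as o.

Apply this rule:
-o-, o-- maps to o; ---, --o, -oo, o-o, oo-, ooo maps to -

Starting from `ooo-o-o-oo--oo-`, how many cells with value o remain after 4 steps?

8

step 1: ----o-o---o----
step 2: o---o-oo--oo---
step 3: -o--o---o---o--
step 4: -oo-oo--oo--oo-
count of o: 8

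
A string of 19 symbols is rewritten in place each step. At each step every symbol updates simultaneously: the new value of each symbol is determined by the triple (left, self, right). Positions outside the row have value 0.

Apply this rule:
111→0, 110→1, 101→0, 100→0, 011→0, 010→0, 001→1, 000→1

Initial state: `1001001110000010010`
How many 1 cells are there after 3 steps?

8

0010010010111100100
1100100100000101001
0101001001111000010
count of 1: 8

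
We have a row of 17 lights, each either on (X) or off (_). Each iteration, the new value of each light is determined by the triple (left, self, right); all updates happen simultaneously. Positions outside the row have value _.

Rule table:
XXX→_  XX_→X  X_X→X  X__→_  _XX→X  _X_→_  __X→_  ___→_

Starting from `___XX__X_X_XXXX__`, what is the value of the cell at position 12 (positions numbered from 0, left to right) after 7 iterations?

_

___XX___X_XX__X__
___XX____XXX_____
___XX____X_X_____
___XX_____X______
___XX____________
___XX____________  (fixed point — unchanged through iteration 7)
position 12 holds _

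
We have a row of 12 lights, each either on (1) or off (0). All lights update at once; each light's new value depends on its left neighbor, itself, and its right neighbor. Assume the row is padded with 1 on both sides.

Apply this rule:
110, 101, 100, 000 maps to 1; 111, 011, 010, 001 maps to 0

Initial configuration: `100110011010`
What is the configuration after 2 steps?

011001100110

110011001101
011001100110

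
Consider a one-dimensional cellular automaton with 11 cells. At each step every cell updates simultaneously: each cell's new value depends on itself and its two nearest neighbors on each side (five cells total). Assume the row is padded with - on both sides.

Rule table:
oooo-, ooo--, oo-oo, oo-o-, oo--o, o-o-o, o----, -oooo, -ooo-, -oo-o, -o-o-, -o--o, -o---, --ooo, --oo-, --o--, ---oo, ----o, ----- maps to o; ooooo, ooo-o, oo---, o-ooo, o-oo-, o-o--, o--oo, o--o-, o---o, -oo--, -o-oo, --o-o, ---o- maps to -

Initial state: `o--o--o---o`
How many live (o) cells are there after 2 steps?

oo-oo-oo--o
ooo-oo--o-o
count of o: 7

7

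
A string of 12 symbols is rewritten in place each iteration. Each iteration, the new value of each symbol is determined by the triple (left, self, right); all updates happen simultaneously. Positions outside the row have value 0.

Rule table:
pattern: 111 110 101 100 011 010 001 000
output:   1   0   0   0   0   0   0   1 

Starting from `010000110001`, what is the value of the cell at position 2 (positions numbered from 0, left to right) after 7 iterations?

0

iteration 1: 000110000100
iteration 2: 110000110001
iteration 3: 000110000100  (repeats iteration 1; period 2)
iteration 7: 000110000100
position 2 holds 0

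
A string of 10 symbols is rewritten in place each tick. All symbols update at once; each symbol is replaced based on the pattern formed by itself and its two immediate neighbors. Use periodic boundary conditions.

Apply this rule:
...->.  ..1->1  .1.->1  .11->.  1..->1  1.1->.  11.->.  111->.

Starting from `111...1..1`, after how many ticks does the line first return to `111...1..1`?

...1.1111.
..11.....1
11..1...11
..1111.1..
.1.....11.
111...1..1

6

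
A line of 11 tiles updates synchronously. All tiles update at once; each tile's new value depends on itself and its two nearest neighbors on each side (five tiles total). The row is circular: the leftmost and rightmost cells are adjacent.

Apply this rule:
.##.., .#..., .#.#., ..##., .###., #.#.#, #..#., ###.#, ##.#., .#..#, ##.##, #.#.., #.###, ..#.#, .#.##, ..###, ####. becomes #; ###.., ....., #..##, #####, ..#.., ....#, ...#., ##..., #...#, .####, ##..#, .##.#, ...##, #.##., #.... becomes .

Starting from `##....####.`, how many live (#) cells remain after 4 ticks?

tick 1: .#....#.###
tick 2: ###...#####
tick 3: .#....#....
tick 4: ..#....#...
count of #: 2

2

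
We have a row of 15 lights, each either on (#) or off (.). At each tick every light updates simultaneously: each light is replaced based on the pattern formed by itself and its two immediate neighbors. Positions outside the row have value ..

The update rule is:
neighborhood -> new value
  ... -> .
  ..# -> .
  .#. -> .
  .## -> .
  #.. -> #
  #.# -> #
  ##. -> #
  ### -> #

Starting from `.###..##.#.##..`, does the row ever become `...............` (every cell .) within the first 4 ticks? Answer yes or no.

no

tick 1: ..###..##.#.##.
tick 2: ...###..##.#.##
tick 3: ....###..##.#.#
tick 4: .....###..##.#.
tick 4 is .....###..##.#., still not uniform .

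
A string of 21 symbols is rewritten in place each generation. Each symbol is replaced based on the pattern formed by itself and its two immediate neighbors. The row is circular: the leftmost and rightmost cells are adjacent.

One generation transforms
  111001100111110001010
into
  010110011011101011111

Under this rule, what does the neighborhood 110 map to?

At position 2 the neighborhood is 110; the next row has 0 there.

0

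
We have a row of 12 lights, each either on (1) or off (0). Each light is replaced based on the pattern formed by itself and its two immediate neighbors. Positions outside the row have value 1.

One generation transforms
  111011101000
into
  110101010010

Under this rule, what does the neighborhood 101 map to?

1

At position 3 the neighborhood is 101; the next row has 1 there.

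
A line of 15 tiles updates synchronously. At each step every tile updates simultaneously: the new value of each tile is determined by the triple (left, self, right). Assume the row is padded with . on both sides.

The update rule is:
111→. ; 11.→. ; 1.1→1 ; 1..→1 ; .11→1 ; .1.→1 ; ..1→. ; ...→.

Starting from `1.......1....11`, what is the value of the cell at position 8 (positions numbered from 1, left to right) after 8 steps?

11......11...1.
1.1.....1.1..11
1111....1111.1.
1...1...1...111
11..11..11..1..
1.1.1.1.1.1.11.
1111111111111.1
1............11
position 8 holds .

.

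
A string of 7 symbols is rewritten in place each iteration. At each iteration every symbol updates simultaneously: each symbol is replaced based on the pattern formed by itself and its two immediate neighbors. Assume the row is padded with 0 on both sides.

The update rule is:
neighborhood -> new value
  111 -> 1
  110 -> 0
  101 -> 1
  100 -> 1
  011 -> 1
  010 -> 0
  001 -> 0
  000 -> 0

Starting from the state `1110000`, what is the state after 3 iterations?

0101010

1101000
1010100
0101010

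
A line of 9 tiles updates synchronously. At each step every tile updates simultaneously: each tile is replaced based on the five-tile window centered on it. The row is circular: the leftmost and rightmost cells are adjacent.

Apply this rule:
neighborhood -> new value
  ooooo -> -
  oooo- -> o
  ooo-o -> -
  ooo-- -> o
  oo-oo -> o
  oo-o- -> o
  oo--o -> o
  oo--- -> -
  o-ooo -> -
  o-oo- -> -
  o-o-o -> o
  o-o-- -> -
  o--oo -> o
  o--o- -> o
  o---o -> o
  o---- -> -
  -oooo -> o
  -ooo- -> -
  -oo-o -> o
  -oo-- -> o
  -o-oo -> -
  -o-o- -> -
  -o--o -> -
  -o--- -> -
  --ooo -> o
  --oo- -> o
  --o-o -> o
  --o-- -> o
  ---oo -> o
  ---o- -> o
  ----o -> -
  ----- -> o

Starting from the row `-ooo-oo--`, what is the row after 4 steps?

o-o-o--oo

oo--o-o-o
-oooo-o--
oooo-o--o
o-o-o--oo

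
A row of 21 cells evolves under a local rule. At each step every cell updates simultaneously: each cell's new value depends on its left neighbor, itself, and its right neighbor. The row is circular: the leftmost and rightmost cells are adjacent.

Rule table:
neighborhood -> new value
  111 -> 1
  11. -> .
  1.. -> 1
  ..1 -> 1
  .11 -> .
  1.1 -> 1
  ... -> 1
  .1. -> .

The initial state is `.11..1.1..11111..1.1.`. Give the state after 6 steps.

.11..1.1..1.1.1..1.1.

step 1: 1..11.1.11.111.11.1.1
step 2: .11..1.1..1.1.1..1.1.
step 3: 1..11.1.11.1.1.11.1.1
step 4: .11..1.1..1.1.1..1.1.  (repeats step 2; period 2)
step 6: .11..1.1..1.1.1..1.1.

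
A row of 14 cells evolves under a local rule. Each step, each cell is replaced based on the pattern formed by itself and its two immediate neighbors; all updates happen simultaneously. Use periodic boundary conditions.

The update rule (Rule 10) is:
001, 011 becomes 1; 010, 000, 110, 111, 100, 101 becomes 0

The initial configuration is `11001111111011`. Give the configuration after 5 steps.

10000000100001

step 1: 00011000000010
step 2: 00110000000100
step 3: 01100000001000
step 4: 11000000010000
step 5: 10000000100001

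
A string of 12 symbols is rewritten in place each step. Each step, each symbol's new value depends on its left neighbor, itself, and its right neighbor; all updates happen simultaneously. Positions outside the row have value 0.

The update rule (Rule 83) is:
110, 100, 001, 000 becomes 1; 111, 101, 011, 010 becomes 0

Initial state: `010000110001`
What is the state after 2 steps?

000001000011

step 1: 101111011110
step 2: 000001000011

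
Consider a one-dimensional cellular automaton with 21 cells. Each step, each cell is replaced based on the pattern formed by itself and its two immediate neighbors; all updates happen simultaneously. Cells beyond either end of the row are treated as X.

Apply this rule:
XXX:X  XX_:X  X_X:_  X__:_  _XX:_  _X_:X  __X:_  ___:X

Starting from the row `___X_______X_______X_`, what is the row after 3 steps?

_X_X___XXX_X___XXX_X_

step 1: _X_X_XXXXX_X_XXXXX_X_
step 2: _X_X__XXXX_X__XXXX_X_
step 3: _X_X___XXX_X___XXX_X_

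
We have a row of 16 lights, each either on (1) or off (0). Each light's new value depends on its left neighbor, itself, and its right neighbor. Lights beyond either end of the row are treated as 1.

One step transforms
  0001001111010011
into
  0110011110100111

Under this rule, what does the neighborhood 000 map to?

At position 1 the neighborhood is 000; the next row has 1 there.

1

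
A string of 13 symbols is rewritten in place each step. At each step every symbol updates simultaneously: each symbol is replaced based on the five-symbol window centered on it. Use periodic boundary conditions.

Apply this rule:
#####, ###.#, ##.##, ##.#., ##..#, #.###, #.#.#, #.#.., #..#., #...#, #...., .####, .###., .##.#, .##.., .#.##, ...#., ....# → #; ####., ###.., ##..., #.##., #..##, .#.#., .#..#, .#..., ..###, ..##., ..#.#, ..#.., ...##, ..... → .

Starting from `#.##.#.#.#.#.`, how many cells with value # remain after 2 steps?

10

##.###.#.#.#.
.#######.#.##
count of #: 10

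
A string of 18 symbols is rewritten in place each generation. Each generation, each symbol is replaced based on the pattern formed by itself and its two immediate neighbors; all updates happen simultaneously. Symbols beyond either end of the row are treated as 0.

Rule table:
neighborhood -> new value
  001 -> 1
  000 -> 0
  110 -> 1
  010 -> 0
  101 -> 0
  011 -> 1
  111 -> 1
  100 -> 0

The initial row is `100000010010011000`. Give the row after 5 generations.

000000100100111000
000001001001111000
000010010011111000
000100100111111000
001001001111111000

001001001111111000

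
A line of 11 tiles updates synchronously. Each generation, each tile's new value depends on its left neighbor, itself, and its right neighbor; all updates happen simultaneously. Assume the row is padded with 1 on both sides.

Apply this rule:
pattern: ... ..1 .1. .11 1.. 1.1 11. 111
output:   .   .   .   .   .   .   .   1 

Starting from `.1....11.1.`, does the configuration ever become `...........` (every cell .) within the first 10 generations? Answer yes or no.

...........
all cells are . at generation 1

yes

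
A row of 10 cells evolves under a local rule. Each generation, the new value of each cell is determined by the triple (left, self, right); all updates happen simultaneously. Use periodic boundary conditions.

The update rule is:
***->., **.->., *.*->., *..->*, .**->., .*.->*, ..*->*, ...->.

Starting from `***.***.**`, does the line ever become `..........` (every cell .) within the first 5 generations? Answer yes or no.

generation 1: ..........
all cells are . at generation 1

yes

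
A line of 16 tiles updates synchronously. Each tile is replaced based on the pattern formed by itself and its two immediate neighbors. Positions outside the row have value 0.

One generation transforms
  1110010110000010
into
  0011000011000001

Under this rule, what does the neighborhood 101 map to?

At position 6 the neighborhood is 101; the next row has 0 there.

0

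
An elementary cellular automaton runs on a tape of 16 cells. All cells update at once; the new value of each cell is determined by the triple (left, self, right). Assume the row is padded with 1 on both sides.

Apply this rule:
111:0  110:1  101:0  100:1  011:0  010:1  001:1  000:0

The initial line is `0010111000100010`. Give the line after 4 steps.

1110001101110110
0011010100010010
1101010110111110
0101010010000010

0101010010000010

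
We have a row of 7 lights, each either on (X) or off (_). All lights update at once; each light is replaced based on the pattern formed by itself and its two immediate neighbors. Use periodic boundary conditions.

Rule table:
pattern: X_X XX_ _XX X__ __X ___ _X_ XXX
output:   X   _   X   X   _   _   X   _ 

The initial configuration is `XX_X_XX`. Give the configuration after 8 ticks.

tick 1: __XXXX_
tick 2: __X___X
tick 3: X_XX__X
tick 4: _XX_X_X
tick 5: XX_XXXX
tick 6: __XX___
tick 7: __X_X__
tick 8: __XXXX_

__XXXX_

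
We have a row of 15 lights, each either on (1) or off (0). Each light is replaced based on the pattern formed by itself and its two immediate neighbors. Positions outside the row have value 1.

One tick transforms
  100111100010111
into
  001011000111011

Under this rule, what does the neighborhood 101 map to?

1

At position 11 the neighborhood is 101; the next row has 1 there.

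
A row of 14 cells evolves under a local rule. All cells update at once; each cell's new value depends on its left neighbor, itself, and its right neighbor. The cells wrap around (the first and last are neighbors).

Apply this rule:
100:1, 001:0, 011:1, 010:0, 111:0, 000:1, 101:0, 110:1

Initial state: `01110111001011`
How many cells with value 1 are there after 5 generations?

01010101100011
00000001111011
11111101001011
00000100100010
11110010011001
count of 1: 8

8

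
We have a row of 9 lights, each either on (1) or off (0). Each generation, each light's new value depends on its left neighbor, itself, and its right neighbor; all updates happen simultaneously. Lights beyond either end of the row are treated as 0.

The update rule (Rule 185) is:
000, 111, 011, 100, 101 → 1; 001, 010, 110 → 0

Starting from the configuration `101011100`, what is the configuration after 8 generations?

010101010

010111011
001110110
101101101
011011010
010110101
001101010
101010101
010101010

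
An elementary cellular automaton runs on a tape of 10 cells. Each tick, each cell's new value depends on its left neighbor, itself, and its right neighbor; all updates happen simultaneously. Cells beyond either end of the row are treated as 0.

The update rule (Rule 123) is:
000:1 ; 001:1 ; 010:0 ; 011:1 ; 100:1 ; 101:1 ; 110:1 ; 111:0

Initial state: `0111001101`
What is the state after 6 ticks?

tick 1: 1101111110
tick 2: 1111000011
tick 3: 1001111111
tick 4: 0111000001
tick 5: 1101111110  (repeats tick 1; period 4)
tick 6: 1111000011

1111000011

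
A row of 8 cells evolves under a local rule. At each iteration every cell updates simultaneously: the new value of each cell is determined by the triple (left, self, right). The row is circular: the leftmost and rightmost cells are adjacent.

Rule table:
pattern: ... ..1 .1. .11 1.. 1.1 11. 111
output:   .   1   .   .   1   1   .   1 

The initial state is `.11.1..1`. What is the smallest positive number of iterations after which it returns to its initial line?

iteration 1: 1..1.11.
iteration 2: .11.1..1

2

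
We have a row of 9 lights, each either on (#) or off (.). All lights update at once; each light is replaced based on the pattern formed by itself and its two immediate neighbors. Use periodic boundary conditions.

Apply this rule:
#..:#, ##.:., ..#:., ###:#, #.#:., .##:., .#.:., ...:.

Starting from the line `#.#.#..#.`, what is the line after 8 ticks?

...#.....

tick 1: .....#...
tick 2: ......#..
tick 3: .......#.
tick 4: ........#
tick 5: #........
tick 6: .#.......
tick 7: ..#......
tick 8: ...#.....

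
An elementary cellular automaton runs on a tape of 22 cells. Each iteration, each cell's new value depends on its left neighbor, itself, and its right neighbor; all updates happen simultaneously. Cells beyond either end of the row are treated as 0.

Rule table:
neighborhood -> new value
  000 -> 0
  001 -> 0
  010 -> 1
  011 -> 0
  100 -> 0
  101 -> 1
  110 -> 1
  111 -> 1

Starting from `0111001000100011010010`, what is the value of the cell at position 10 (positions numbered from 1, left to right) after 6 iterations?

0

0011001000100001110010
0001001000100000110010
0001001000100000010010
0001001000100000010010  (fixed point — unchanged through iteration 6)
position 10 holds 0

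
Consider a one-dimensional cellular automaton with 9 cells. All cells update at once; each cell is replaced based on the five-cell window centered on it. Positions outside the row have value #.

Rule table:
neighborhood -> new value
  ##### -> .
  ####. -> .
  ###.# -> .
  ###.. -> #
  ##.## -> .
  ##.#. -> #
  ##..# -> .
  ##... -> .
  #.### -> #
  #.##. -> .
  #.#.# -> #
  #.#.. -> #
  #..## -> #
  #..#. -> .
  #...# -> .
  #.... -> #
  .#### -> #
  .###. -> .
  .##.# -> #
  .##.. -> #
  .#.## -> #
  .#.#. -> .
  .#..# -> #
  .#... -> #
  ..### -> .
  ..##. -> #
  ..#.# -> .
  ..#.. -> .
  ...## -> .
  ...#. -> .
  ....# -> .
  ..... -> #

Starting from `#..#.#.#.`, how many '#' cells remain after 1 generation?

#....#.##
count of #: 4

4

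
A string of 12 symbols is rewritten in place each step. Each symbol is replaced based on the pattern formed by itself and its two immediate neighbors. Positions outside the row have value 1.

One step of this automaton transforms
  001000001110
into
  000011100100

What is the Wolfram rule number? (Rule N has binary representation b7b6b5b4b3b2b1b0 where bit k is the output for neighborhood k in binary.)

position 9: 111 → 1  (bit 7 = 1)
position 10: 110 → 0  (bit 6 = 0)
position 11: 101 → 0  (bit 5 = 0)
position 0: 100 → 0  (bit 4 = 0)
position 8: 011 → 0  (bit 3 = 0)
position 2: 010 → 0  (bit 2 = 0)
position 1: 001 → 0  (bit 1 = 0)
position 4: 000 → 1  (bit 0 = 1)
bits b7..b0 = 10000001 = 129

129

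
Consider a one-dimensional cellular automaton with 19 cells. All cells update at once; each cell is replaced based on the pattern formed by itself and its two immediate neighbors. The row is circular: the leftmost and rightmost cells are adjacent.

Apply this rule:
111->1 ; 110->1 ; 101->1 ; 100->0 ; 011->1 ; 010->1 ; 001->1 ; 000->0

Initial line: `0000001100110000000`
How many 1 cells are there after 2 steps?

8

0000011101110000000
0000111111110000000
count of 1: 8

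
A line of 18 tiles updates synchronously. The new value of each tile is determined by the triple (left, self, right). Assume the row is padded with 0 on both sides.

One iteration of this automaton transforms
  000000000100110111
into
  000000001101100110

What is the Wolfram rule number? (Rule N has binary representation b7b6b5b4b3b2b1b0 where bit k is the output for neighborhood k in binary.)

142

position 16: 111 → 1  (bit 7 = 1)
position 13: 110 → 0  (bit 6 = 0)
position 14: 101 → 0  (bit 5 = 0)
position 10: 100 → 0  (bit 4 = 0)
position 12: 011 → 1  (bit 3 = 1)
position 9: 010 → 1  (bit 2 = 1)
position 8: 001 → 1  (bit 1 = 1)
position 0: 000 → 0  (bit 0 = 0)
bits b7..b0 = 10001110 = 142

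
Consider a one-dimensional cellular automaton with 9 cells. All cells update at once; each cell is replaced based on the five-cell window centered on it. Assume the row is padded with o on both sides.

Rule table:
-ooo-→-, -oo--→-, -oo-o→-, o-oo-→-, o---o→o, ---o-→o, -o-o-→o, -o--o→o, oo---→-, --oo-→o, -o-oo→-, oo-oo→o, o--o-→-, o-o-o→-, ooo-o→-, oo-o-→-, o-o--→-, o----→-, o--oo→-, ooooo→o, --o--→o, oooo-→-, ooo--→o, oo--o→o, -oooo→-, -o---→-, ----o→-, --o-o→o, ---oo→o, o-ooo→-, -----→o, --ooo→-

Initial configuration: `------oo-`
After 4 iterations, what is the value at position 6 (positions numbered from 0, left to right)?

o

--oo-oo-o
o-o-o--o-
---o-o-o-
-oooo-o--
position 6 holds o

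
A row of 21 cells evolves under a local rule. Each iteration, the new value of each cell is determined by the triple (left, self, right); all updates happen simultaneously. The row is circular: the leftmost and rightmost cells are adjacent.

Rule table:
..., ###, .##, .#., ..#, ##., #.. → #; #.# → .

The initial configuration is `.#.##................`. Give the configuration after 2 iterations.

##.##################
##.##################

##.##################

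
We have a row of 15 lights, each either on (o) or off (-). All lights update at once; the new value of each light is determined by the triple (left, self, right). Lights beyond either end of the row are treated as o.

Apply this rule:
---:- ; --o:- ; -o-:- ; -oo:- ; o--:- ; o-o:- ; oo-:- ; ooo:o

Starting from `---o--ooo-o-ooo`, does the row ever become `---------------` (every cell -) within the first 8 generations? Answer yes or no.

yes

generation 1: -------o-----oo
generation 2: --------------o
generation 3: ---------------
all cells are - at generation 3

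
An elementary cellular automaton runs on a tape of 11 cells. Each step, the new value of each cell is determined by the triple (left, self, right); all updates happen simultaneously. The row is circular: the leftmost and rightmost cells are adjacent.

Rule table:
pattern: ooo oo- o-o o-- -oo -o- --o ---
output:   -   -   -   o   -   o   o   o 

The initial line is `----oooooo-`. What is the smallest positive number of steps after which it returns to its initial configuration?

oooo------o
----oooooo-

2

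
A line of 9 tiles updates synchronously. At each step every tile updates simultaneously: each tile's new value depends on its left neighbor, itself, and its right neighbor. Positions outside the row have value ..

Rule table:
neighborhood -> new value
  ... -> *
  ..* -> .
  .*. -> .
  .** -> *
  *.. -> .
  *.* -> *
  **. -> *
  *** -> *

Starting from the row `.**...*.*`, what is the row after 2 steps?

.***.....

.**.*..*.
.***.....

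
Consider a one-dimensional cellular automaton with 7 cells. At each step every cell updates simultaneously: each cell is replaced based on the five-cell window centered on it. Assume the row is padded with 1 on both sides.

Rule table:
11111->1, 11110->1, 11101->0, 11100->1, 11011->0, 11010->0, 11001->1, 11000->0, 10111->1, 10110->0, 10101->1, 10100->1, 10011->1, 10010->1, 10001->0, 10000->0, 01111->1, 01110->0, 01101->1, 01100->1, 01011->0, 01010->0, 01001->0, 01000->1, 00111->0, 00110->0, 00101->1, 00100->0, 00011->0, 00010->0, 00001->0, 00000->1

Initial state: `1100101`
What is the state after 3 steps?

1111110

1111101
1111001
1111110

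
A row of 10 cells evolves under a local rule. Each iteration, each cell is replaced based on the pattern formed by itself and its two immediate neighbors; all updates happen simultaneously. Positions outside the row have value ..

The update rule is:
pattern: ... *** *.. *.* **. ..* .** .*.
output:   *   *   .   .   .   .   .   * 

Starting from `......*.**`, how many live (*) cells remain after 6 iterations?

6

*****.*...
.***..*.**
..*...*...
*.*.*.*.**
*.*.*.*...
*.*.*.*.**
count of *: 6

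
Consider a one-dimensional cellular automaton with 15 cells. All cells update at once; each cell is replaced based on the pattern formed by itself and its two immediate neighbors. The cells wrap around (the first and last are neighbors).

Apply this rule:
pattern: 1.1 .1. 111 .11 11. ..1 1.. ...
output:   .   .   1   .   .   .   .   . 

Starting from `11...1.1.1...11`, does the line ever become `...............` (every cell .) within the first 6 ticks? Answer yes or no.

tick 1: 1.............1
tick 2: ...............
all cells are . at tick 2

yes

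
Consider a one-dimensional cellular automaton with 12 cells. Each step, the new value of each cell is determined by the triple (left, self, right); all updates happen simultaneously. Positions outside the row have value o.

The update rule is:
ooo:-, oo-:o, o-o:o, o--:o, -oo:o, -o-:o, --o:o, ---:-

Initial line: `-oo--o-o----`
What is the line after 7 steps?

---------ooo

ooooooooo--o
--------oooo
o------oo---
oo----oooo-o
-oo--oo--ooo
oooooooooo--
---------ooo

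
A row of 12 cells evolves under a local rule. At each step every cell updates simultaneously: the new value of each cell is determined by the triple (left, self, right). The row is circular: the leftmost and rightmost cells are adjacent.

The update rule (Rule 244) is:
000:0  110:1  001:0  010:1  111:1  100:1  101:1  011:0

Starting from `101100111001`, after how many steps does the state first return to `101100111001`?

12

step 1: 110110011100
step 2: 011011001110
step 3: 001101100111
step 4: 100110110011
step 5: 110011011001
step 6: 111001101100
step 7: 011100110110
step 8: 001110011011
step 9: 100111001101
step 10: 110011100110
step 11: 011001110011
step 12: 101100111001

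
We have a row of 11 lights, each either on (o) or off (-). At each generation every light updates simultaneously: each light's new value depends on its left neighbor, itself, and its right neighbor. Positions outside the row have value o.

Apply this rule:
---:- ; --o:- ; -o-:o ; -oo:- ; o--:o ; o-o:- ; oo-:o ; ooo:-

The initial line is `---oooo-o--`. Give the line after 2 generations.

generation 1: o-----o-oo-
generation 2: oo----o--o-

oo----o--o-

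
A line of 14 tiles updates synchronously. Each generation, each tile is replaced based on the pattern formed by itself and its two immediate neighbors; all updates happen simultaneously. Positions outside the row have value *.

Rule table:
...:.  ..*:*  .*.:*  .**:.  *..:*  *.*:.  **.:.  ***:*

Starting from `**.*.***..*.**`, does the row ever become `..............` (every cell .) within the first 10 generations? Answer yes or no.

*..*..*.***..*
.******..*.**.
..****.***....
**.**...*.*..*
*....*.**.***.
.*..**.....*..
.***..*...****
..*.****.*.***
***..**..*..**
**.**..*****.*
generation 10 is **.**..*****.*, still not uniform .

no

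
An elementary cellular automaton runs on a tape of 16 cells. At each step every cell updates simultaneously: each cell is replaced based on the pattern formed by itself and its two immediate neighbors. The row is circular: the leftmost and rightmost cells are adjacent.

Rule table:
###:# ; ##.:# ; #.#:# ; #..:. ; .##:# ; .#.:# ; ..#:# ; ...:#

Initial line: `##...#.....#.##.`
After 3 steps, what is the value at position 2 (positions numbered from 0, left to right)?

##.###.#########
################
################
position 2 holds #

#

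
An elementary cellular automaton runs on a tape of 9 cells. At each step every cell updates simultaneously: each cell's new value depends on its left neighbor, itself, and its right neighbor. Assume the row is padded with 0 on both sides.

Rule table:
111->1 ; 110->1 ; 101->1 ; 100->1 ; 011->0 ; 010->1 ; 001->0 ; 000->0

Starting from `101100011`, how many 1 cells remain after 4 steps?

5

step 1: 110110001
step 2: 011011001
step 3: 001101101
step 4: 000110111
count of 1: 5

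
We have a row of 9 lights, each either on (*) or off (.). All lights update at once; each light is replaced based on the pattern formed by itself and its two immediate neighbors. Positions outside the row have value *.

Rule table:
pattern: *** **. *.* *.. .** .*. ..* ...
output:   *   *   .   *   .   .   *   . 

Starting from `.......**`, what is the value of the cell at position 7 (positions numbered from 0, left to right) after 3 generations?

.

*.....*.*
**...*...
***.*.*.*
position 7 holds .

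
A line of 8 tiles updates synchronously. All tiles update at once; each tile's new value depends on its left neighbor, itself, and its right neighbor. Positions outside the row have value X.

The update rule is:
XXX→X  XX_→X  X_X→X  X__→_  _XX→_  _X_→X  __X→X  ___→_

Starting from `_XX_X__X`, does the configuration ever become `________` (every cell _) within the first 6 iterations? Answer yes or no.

no

X_XXX_X_
XX_XXXXX
XXX_XXXX
XXXX_XXX
XXXXX_XX
XXXXXX_X
iteration 6 is XXXXXX_X, still not uniform _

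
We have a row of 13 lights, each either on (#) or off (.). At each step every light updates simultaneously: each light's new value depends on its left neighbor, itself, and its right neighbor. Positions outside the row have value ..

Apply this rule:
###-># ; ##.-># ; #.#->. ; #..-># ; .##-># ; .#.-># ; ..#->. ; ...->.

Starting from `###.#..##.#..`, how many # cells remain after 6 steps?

10

###.##.##.##.
###.##.##.###
###.##.##.###  (fixed point — unchanged through step 6)
count of #: 10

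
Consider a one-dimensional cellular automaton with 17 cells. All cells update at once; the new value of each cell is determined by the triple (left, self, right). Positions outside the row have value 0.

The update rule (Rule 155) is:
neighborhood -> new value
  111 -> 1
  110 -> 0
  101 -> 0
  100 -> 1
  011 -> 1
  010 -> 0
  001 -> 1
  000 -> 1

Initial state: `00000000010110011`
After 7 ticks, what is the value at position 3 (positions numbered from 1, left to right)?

1

tick 1: 11111111100101110
tick 2: 11111111011001101
tick 3: 11111110010111000
tick 4: 11111101100110111
tick 5: 11111001011100110
tick 6: 11110110011011101
tick 7: 11100101110011000
position 3 holds 1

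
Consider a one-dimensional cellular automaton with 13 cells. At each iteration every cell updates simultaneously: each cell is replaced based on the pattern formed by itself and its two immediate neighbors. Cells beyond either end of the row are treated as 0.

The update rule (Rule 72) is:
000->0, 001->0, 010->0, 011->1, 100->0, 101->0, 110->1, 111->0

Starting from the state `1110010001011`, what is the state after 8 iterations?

1010000000011
0000000000011
0000000000011  (fixed point — unchanged through iteration 8)

0000000000011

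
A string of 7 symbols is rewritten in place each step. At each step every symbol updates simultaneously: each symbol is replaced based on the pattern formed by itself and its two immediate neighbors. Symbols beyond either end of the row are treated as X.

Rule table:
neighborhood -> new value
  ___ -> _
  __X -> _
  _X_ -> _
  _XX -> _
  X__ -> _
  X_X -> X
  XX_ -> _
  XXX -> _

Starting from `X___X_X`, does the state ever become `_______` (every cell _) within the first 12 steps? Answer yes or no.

yes

step 1: _____X_
step 2: ______X
step 3: _______
all cells are _ at step 3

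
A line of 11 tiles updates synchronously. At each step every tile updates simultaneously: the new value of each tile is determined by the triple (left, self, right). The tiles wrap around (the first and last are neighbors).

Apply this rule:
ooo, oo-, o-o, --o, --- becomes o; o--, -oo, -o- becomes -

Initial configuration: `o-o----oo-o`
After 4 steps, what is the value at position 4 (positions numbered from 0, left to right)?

-

step 1: oo--ooo-oo-
step 2: -o-o-ooo-oo
step 3: o-o-o-ooo-o
step 4: oo-o-o-ooo-
position 4 holds -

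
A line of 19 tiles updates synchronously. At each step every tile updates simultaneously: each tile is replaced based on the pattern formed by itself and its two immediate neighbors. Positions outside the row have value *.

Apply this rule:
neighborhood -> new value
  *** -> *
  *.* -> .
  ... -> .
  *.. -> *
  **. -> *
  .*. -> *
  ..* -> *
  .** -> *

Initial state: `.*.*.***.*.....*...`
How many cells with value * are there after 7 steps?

step 1: .*.*.***.**...***.*
step 2: .*.*.***.***.****.*
step 3: .*.*.***.***.****.*  (fixed point — unchanged through step 7)
count of *: 13

13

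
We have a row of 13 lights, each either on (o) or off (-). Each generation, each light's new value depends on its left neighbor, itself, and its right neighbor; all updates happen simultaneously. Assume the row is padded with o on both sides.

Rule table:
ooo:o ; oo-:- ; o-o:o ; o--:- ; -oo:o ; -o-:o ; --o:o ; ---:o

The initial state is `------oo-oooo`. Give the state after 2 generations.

-oooooo-ooooo
oooooo-oooooo

oooooo-oooooo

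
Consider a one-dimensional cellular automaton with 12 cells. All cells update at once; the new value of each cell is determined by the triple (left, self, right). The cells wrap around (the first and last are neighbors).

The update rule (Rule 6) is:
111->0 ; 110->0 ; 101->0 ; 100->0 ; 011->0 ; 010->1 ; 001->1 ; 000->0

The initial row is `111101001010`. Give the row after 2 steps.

000011000010

000001011010
000011000010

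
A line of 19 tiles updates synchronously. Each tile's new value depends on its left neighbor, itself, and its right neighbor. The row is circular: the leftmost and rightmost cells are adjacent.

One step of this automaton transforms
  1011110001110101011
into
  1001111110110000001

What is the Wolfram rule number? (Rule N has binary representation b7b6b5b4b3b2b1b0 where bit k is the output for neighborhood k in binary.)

position 3: 111 → 1  (bit 7 = 1)
position 0: 110 → 1  (bit 6 = 1)
position 1: 101 → 0  (bit 5 = 0)
position 6: 100 → 1  (bit 4 = 1)
position 2: 011 → 0  (bit 3 = 0)
position 13: 010 → 0  (bit 2 = 0)
position 8: 001 → 1  (bit 1 = 1)
position 7: 000 → 1  (bit 0 = 1)
bits b7..b0 = 11010011 = 211

211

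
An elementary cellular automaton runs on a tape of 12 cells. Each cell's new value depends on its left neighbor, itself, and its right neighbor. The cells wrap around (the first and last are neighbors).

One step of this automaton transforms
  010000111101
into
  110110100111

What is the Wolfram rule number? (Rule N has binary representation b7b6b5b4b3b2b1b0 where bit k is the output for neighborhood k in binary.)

109

position 7: 111 → 0  (bit 7 = 0)
position 9: 110 → 1  (bit 6 = 1)
position 0: 101 → 1  (bit 5 = 1)
position 2: 100 → 0  (bit 4 = 0)
position 6: 011 → 1  (bit 3 = 1)
position 1: 010 → 1  (bit 2 = 1)
position 5: 001 → 0  (bit 1 = 0)
position 3: 000 → 1  (bit 0 = 1)
bits b7..b0 = 01101101 = 109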